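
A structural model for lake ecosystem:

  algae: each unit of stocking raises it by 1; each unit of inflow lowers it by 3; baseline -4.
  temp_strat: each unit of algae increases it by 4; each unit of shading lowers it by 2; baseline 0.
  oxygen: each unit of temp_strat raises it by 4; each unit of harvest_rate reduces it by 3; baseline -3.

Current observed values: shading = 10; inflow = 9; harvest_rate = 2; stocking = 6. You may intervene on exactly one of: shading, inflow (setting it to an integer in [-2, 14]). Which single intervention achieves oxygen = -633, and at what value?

set inflow = 12

Intervening on shading: oxygen = -8*shading - 409. Reaching -633 requires shading = 28, outside [-2, 14].
Intervening on inflow: with other inputs at their observed values, oxygen = -48*inflow - 57. Solving for -633 gives inflow = 12, within [-2, 14].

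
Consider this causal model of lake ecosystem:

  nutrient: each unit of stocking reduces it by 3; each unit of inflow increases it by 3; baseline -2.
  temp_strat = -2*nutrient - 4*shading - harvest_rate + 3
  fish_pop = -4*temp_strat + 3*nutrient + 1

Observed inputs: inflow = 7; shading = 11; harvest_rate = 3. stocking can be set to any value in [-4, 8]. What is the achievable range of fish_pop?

122 to 518

Substituting into the nutrient equation gives nutrient = -3*stocking + 19.
Substituting into the temp_strat equation gives temp_strat = 6*stocking - 82.
This gives fish_pop = -33*stocking + 386.
Linear in stocking, so extremes are at the endpoints: stocking = -4 gives fish_pop = 518; stocking = 8 gives fish_pop = 122.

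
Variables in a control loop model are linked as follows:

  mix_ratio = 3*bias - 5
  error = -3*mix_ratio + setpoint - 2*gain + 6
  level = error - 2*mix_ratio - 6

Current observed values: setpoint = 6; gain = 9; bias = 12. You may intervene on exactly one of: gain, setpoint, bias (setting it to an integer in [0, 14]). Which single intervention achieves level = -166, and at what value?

set setpoint = 7

Intervening on gain: level = -2*gain - 149. Reaching -166 requires gain = 17/2, not an integer.
Intervening on setpoint: with other inputs at their observed values, level = setpoint - 173. Solving for -166 gives setpoint = 7, within [0, 14].
Intervening on bias: level = -15*bias + 13. Reaching -166 requires bias = 179/15, not an integer.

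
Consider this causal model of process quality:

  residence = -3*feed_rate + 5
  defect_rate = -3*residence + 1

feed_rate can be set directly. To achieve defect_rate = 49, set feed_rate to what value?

Substituting into the defect_rate equation gives defect_rate = 9*feed_rate - 14.
Solve 9*feed_rate - 14 = 49: feed_rate = (49 + 14) / 9 = 7.

feed_rate = 7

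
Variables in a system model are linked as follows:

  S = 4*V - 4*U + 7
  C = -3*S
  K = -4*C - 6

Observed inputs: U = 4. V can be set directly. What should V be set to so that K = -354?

Substituting into the S equation gives S = 4*V - 9.
Substituting into the C equation gives C = -12*V + 27.
Substituting into the K equation gives K = 48*V - 114.
Solve 48*V - 114 = -354: V = (-354 + 114) / 48 = -5.

V = -5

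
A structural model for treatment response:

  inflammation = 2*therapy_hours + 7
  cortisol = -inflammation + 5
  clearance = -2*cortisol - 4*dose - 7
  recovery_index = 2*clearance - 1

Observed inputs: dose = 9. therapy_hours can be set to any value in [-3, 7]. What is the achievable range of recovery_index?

Substituting into the cortisol equation gives cortisol = -2*therapy_hours - 2.
Substituting into the clearance equation gives clearance = 4*therapy_hours - 39.
So recovery_index = 8*therapy_hours - 79.
Linear in therapy_hours, so extremes are at the endpoints: therapy_hours = -3 gives recovery_index = -103; therapy_hours = 7 gives recovery_index = -23.

-103 to -23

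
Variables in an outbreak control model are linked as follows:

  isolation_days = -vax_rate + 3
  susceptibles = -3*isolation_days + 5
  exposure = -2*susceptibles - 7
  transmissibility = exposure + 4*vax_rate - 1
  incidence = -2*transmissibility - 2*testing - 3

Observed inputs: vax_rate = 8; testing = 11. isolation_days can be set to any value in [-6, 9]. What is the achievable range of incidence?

-161 to 19

Intervening on isolation_days fixes its value directly, overriding its dependence on vax_rate.
Substituting into the exposure equation gives exposure = 6*isolation_days - 17.
This gives transmissibility = 6*isolation_days + 14.
Substituting into the incidence equation gives incidence = -12*isolation_days - 53.
Linear in isolation_days, so extremes are at the endpoints: isolation_days = -6 gives incidence = 19; isolation_days = 9 gives incidence = -161.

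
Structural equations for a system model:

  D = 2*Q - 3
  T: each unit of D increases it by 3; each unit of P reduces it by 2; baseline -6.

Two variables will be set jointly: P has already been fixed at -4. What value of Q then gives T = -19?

Q = -2

With P held at -4:
Substituting into the T equation gives T = 6*Q - 7.
Solve 6*Q - 7 = -19: Q = (-19 + 7) / 6 = -2.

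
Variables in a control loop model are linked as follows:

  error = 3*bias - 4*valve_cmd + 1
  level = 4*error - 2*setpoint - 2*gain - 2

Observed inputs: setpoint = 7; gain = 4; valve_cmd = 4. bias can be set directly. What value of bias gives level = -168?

Substituting into the error equation gives error = 3*bias - 15.
Substituting into the level equation gives level = 12*bias - 84.
Solve 12*bias - 84 = -168: bias = (-168 + 84) / 12 = -7.

bias = -7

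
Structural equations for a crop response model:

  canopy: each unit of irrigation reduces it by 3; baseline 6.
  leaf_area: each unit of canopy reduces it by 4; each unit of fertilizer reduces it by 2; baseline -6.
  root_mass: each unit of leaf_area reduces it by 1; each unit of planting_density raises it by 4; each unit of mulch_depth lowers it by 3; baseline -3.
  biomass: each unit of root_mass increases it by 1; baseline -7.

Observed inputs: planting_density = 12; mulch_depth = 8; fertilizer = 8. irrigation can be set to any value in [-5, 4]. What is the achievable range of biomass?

12 to 120

Substituting into the leaf_area equation gives leaf_area = 12*irrigation - 46.
Substituting into the root_mass equation gives root_mass = -12*irrigation + 67.
Substituting into the biomass equation gives biomass = -12*irrigation + 60.
Linear in irrigation, so extremes are at the endpoints: irrigation = -5 gives biomass = 120; irrigation = 4 gives biomass = 12.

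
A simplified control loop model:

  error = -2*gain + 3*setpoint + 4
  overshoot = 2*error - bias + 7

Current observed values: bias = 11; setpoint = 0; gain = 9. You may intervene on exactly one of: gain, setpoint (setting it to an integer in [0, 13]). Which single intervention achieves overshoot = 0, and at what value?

set gain = 1

Intervening on gain: with other inputs at their observed values, overshoot = -4*gain + 4. Solving for 0 gives gain = 1, within [0, 13].
Intervening on setpoint: overshoot = 6*setpoint - 32. Reaching 0 requires setpoint = 16/3, not an integer.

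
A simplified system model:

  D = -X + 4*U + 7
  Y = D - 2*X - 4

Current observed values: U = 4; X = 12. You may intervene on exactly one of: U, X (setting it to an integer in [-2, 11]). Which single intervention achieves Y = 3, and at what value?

set U = 9

Intervening on U: with other inputs at their observed values, Y = 4*U - 33. Solving for 3 gives U = 9, within [-2, 11].
Intervening on X: Y = -3*X + 19. Reaching 3 requires X = 16/3, not an integer.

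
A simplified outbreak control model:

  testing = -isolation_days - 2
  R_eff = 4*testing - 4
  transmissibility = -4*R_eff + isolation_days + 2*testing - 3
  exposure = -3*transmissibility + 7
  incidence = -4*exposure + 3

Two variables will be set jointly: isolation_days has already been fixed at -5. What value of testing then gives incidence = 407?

testing = -2

With isolation_days held at -5:
Intervening on testing fixes its value directly, overriding its dependence on isolation_days.
Substituting into the transmissibility equation gives transmissibility = -14*testing + 8.
Substituting into the exposure equation gives exposure = 42*testing - 17.
This gives incidence = -168*testing + 71.
Solve -168*testing + 71 = 407: testing = (407 - 71) / -168 = -2.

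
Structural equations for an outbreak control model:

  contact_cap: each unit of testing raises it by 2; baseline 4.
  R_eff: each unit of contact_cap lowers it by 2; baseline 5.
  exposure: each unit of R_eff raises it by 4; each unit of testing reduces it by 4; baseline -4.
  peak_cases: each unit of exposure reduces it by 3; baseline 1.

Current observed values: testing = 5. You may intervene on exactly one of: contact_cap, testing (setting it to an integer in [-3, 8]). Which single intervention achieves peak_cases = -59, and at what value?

set contact_cap = -3

Intervening on contact_cap: with other inputs at their observed values, peak_cases = 24*contact_cap + 13. Solving for -59 gives contact_cap = -3, within [-3, 8].
Intervening on testing: peak_cases = 60*testing + 49. Reaching -59 requires testing = -9/5, not an integer.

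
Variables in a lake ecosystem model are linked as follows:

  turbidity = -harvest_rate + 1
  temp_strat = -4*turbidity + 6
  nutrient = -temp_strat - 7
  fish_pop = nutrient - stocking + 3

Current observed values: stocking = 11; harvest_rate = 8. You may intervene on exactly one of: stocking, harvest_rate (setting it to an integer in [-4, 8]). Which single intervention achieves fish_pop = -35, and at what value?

Intervening on stocking: with other inputs at their observed values, fish_pop = -stocking - 38. Solving for -35 gives stocking = -3, within [-4, 8].
Intervening on harvest_rate: fish_pop = -4*harvest_rate - 17. Reaching -35 requires harvest_rate = 9/2, not an integer.

set stocking = -3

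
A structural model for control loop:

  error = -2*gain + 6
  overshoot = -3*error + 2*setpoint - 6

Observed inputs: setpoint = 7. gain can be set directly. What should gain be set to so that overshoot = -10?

Substituting into the overshoot equation gives overshoot = 6*gain - 10.
Solve 6*gain - 10 = -10: gain = (-10 + 10) / 6 = 0.

gain = 0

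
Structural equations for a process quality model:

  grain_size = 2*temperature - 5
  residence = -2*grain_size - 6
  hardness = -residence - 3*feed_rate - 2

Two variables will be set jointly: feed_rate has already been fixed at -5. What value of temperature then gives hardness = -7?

With feed_rate held at -5:
Substituting into the residence equation gives residence = -4*temperature + 4.
So hardness = 4*temperature + 9.
Solve 4*temperature + 9 = -7: temperature = (-7 - 9) / 4 = -4.

temperature = -4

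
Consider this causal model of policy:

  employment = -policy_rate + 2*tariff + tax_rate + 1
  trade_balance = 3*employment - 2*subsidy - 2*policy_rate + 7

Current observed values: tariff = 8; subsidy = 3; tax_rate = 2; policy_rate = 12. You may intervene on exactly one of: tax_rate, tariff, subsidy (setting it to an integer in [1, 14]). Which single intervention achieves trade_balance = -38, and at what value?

set tariff = 2

Intervening on tax_rate: trade_balance = 3*tax_rate - 8. Reaching -38 requires tax_rate = -10, outside [1, 14].
Intervening on tariff: with other inputs at their observed values, trade_balance = 6*tariff - 50. Solving for -38 gives tariff = 2, within [1, 14].
Intervening on subsidy: trade_balance = -2*subsidy + 4. Reaching -38 requires subsidy = 21, outside [1, 14].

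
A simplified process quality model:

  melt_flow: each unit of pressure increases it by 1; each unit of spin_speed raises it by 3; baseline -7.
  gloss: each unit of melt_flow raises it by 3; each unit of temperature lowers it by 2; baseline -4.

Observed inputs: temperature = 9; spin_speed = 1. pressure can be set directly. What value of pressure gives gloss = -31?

Substituting into the melt_flow equation gives melt_flow = pressure - 4.
gloss becomes 3*pressure - 34.
Solve 3*pressure - 34 = -31: pressure = (-31 + 34) / 3 = 1.

pressure = 1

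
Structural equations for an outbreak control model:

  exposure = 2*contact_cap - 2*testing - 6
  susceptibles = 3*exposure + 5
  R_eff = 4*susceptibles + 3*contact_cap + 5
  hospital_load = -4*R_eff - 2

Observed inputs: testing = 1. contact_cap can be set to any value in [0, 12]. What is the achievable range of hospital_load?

-1014 to 282

Substituting into the exposure equation gives exposure = 2*contact_cap - 8.
Substituting into the susceptibles equation gives susceptibles = 6*contact_cap - 19.
Substituting into the R_eff equation gives R_eff = 27*contact_cap - 71.
hospital_load becomes -108*contact_cap + 282.
Linear in contact_cap, so extremes are at the endpoints: contact_cap = 0 gives hospital_load = 282; contact_cap = 12 gives hospital_load = -1014.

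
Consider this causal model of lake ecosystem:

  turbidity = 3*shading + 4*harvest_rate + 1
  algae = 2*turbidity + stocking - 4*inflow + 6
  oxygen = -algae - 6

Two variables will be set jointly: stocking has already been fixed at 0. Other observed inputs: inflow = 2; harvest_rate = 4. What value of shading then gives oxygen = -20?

shading = -3

With stocking held at 0:
Substituting into the turbidity equation gives turbidity = 3*shading + 17.
Substituting into the algae equation gives algae = 6*shading + 32.
Substituting into the oxygen equation gives oxygen = -6*shading - 38.
Solve -6*shading - 38 = -20: shading = (-20 + 38) / -6 = -3.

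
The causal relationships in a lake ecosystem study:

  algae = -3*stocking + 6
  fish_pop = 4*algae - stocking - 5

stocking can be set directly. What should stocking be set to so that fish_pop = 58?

Substituting into the fish_pop equation gives fish_pop = -13*stocking + 19.
Solve -13*stocking + 19 = 58: stocking = (58 - 19) / -13 = -3.

stocking = -3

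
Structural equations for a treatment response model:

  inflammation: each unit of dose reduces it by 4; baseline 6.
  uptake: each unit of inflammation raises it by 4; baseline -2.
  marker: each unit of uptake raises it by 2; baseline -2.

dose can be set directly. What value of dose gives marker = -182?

Substituting into the uptake equation gives uptake = -16*dose + 22.
So marker = -32*dose + 42.
Solve -32*dose + 42 = -182: dose = (-182 - 42) / -32 = 7.

dose = 7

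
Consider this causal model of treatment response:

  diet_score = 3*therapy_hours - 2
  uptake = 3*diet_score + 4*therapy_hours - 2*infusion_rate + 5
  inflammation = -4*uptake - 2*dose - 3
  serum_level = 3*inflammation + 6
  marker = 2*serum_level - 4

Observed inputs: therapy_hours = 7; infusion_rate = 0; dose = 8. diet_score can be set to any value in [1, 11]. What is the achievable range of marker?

-1690 to -970

Intervening on diet_score fixes its value directly, overriding its dependence on therapy_hours.
Substituting into the uptake equation gives uptake = 3*diet_score + 33.
Substituting into the inflammation equation gives inflammation = -12*diet_score - 151.
serum_level becomes -36*diet_score - 447.
Substituting into the marker equation gives marker = -72*diet_score - 898.
Linear in diet_score, so extremes are at the endpoints: diet_score = 1 gives marker = -970; diet_score = 11 gives marker = -1690.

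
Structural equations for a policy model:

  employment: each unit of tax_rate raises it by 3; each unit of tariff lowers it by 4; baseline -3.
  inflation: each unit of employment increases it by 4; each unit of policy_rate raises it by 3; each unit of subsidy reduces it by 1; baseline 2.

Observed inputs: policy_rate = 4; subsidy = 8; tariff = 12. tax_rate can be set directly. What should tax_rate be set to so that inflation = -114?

Substituting into the employment equation gives employment = 3*tax_rate - 51.
inflation becomes 12*tax_rate - 198.
Solve 12*tax_rate - 198 = -114: tax_rate = (-114 + 198) / 12 = 7.

tax_rate = 7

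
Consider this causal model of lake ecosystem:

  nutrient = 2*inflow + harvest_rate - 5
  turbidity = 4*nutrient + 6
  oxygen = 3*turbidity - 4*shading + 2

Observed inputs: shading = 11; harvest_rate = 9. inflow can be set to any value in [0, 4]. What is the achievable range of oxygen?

Substituting into the nutrient equation gives nutrient = 2*inflow + 4.
This gives turbidity = 8*inflow + 22.
oxygen becomes 24*inflow + 24.
Linear in inflow, so extremes are at the endpoints: inflow = 0 gives oxygen = 24; inflow = 4 gives oxygen = 120.

24 to 120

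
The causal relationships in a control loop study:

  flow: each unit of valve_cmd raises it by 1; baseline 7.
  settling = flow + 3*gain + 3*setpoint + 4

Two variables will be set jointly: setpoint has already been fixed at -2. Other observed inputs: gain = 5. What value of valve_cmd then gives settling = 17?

valve_cmd = -3

With setpoint held at -2:
Substituting into the settling equation gives settling = valve_cmd + 20.
Solve valve_cmd + 20 = 17: valve_cmd = (17 - 20) / 1 = -3.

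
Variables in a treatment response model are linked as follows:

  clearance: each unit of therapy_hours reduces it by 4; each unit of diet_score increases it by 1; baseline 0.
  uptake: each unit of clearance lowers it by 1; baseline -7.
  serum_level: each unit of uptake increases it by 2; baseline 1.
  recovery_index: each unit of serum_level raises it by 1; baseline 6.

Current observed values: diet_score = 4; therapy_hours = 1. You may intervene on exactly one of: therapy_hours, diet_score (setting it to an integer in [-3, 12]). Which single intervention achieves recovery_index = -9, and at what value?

set diet_score = 5

Intervening on therapy_hours: recovery_index = 8*therapy_hours - 15. Reaching -9 requires therapy_hours = 3/4, not an integer.
Intervening on diet_score: with other inputs at their observed values, recovery_index = -2*diet_score + 1. Solving for -9 gives diet_score = 5, within [-3, 12].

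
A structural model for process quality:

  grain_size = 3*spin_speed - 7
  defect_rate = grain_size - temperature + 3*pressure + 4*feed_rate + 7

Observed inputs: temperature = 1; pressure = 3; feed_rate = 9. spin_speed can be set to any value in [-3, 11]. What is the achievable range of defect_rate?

Substituting into the defect_rate equation gives defect_rate = 3*spin_speed + 44.
Linear in spin_speed, so extremes are at the endpoints: spin_speed = -3 gives defect_rate = 35; spin_speed = 11 gives defect_rate = 77.

35 to 77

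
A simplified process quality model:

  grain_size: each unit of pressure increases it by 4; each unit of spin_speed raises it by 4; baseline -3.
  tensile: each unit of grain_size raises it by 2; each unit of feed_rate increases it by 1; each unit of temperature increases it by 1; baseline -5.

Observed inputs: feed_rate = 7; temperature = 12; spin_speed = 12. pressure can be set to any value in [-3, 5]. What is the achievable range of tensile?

80 to 144

Substituting into the grain_size equation gives grain_size = 4*pressure + 45.
This gives tensile = 8*pressure + 104.
Linear in pressure, so extremes are at the endpoints: pressure = -3 gives tensile = 80; pressure = 5 gives tensile = 144.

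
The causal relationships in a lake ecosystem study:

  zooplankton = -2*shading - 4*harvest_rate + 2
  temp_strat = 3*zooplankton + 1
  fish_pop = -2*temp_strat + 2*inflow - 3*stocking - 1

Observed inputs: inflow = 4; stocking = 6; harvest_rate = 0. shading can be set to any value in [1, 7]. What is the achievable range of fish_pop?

-13 to 59

Substituting into the zooplankton equation gives zooplankton = -2*shading + 2.
This gives temp_strat = -6*shading + 7.
This gives fish_pop = 12*shading - 25.
Linear in shading, so extremes are at the endpoints: shading = 1 gives fish_pop = -13; shading = 7 gives fish_pop = 59.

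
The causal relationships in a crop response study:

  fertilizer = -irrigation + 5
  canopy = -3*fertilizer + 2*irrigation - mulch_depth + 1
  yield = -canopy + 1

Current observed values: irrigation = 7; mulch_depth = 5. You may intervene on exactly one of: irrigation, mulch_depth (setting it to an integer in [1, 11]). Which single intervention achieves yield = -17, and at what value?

Intervening on irrigation: yield = -5*irrigation + 20. Reaching -17 requires irrigation = 37/5, not an integer.
Intervening on mulch_depth: with other inputs at their observed values, yield = mulch_depth - 20. Solving for -17 gives mulch_depth = 3, within [1, 11].

set mulch_depth = 3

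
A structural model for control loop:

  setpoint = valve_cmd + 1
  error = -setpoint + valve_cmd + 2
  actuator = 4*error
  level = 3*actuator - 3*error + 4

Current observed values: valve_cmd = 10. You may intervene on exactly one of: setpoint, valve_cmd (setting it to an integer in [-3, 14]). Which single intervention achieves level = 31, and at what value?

set setpoint = 9

Intervening on setpoint: with other inputs at their observed values, level = -9*setpoint + 112. Solving for 31 gives setpoint = 9, within [-3, 14].
Intervening on valve_cmd: the paths from valve_cmd to level cancel (net effect zero), leaving level = 13; 31 is unreachable this way.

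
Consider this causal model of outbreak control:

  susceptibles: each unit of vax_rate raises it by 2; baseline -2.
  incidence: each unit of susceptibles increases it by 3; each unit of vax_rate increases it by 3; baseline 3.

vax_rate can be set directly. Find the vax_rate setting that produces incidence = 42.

Substituting into the incidence equation gives incidence = 9*vax_rate - 3.
Solve 9*vax_rate - 3 = 42: vax_rate = (42 + 3) / 9 = 5.

vax_rate = 5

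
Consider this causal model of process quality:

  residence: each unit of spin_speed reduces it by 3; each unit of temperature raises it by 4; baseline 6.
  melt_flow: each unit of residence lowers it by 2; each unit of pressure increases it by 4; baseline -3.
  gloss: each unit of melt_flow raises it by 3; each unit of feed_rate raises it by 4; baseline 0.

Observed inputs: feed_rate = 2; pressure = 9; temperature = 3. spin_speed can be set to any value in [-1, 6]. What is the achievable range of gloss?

Substituting into the residence equation gives residence = -3*spin_speed + 18.
This gives melt_flow = 6*spin_speed - 3.
Substituting into the gloss equation gives gloss = 18*spin_speed - 1.
Linear in spin_speed, so extremes are at the endpoints: spin_speed = -1 gives gloss = -19; spin_speed = 6 gives gloss = 107.

-19 to 107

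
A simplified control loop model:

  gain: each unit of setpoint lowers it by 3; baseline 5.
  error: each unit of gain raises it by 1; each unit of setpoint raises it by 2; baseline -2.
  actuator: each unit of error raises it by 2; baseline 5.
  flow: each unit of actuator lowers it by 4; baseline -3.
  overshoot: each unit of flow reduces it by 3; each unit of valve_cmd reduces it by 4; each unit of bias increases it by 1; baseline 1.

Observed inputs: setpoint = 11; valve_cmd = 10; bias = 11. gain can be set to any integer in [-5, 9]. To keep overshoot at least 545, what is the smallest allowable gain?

gain = 1

Intervening on gain fixes its value directly, overriding its dependence on setpoint.
Substituting into the error equation gives error = gain + 20.
actuator becomes 2*gain + 45.
flow becomes -8*gain - 183.
overshoot becomes 24*gain + 521.
Require 24*gain + 521 ≥ 545, so gain ≥ 1.
The smallest integer in [-5, 9] satisfying this is 1.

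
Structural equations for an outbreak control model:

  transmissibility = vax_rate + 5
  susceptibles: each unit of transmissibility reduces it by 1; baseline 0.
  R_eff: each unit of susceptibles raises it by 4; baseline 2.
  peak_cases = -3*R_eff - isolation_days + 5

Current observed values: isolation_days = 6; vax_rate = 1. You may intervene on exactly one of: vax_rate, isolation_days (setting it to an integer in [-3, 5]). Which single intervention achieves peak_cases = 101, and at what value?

set vax_rate = 4

Intervening on vax_rate: with other inputs at their observed values, peak_cases = 12*vax_rate + 53. Solving for 101 gives vax_rate = 4, within [-3, 5].
Intervening on isolation_days: peak_cases = -isolation_days + 71. Reaching 101 requires isolation_days = -30, outside [-3, 5].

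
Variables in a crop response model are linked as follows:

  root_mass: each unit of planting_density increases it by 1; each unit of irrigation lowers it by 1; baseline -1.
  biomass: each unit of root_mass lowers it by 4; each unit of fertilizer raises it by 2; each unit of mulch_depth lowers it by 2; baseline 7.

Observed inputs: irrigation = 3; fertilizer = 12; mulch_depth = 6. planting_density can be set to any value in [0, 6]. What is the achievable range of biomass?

Substituting into the root_mass equation gives root_mass = planting_density - 4.
Substituting into the biomass equation gives biomass = -4*planting_density + 35.
Linear in planting_density, so extremes are at the endpoints: planting_density = 0 gives biomass = 35; planting_density = 6 gives biomass = 11.

11 to 35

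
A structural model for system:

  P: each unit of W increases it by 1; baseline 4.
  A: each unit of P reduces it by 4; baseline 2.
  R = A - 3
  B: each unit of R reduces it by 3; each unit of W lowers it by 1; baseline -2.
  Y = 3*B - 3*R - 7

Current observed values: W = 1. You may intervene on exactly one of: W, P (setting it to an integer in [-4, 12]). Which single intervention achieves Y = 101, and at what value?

set W = -2

Intervening on W: with other inputs at their observed values, Y = 45*W + 191. Solving for 101 gives W = -2, within [-4, 12].
Intervening on P: Y = 48*P - 4. Reaching 101 requires P = 35/16, not an integer.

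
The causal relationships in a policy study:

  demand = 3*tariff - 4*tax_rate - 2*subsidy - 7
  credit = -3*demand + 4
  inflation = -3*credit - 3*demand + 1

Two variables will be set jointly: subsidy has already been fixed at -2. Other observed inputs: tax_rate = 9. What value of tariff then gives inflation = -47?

With subsidy held at -2:
Substituting into the demand equation gives demand = 3*tariff - 39.
This gives credit = -9*tariff + 121.
So inflation = 18*tariff - 245.
Solve 18*tariff - 245 = -47: tariff = (-47 + 245) / 18 = 11.

tariff = 11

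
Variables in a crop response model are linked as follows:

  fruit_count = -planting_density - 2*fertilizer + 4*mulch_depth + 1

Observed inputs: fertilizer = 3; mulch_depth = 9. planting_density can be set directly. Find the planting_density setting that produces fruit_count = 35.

Substituting into the fruit_count equation gives fruit_count = -planting_density + 31.
Solve -planting_density + 31 = 35: planting_density = (35 - 31) / -1 = -4.

planting_density = -4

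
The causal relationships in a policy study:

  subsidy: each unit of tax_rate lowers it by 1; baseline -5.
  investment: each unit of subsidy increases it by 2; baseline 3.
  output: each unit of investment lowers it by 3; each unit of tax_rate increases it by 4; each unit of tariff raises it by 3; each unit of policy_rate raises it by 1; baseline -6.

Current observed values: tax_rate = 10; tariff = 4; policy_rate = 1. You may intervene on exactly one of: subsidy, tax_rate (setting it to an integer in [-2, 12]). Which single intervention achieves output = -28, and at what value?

Intervening on subsidy: with other inputs at their observed values, output = -6*subsidy + 38. Solving for -28 gives subsidy = 11, within [-2, 12].
Intervening on tax_rate: output = 10*tax_rate + 28. Reaching -28 requires tax_rate = -28/5, not an integer.

set subsidy = 11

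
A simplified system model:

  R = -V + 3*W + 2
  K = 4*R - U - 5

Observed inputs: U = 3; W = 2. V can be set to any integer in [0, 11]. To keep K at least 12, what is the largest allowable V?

Substituting into the R equation gives R = -V + 8.
Substituting into the K equation gives K = -4*V + 24.
Require -4*V + 24 ≥ 12, so V ≤ 3.
The largest integer in [0, 11] satisfying this is 3.

V = 3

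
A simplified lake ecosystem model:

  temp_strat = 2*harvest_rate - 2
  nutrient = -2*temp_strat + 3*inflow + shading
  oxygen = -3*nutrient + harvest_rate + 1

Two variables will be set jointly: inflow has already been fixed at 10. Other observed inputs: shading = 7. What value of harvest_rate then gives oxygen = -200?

harvest_rate = -6

With inflow held at 10:
Substituting into the nutrient equation gives nutrient = -4*harvest_rate + 41.
Substituting into the oxygen equation gives oxygen = 13*harvest_rate - 122.
Solve 13*harvest_rate - 122 = -200: harvest_rate = (-200 + 122) / 13 = -6.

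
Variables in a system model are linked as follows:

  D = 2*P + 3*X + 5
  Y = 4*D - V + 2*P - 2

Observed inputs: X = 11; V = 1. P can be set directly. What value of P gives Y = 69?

Substituting into the D equation gives D = 2*P + 38.
Y becomes 10*P + 149.
Solve 10*P + 149 = 69: P = (69 - 149) / 10 = -8.

P = -8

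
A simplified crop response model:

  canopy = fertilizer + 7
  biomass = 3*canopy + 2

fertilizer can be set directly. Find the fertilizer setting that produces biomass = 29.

Substituting into the biomass equation gives biomass = 3*fertilizer + 23.
Solve 3*fertilizer + 23 = 29: fertilizer = (29 - 23) / 3 = 2.

fertilizer = 2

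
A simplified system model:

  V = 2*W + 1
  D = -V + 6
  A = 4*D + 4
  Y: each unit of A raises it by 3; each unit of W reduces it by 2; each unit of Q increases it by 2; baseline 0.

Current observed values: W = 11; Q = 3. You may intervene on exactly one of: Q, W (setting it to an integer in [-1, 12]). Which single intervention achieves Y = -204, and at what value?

Intervening on Q: with other inputs at their observed values, Y = 2*Q - 214. Solving for -204 gives Q = 5, within [-1, 12].
Intervening on W: Y = -26*W + 78. Reaching -204 requires W = 141/13, not an integer.

set Q = 5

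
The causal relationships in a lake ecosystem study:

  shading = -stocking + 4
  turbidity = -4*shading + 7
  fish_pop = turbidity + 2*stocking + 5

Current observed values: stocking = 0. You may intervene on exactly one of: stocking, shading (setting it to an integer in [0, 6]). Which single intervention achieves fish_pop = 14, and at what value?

set stocking = 3

Intervening on stocking: with other inputs at their observed values, fish_pop = 6*stocking - 4. Solving for 14 gives stocking = 3, within [0, 6].
Intervening on shading: fish_pop = -4*shading + 12. Reaching 14 requires shading = -1/2, not an integer.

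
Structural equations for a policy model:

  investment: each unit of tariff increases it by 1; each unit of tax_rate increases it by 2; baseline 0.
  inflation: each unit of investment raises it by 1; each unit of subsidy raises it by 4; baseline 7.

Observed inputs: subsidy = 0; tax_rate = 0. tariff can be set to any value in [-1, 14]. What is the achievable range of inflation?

6 to 21

Substituting into the investment equation gives investment = tariff.
So inflation = tariff + 7.
Linear in tariff, so extremes are at the endpoints: tariff = -1 gives inflation = 6; tariff = 14 gives inflation = 21.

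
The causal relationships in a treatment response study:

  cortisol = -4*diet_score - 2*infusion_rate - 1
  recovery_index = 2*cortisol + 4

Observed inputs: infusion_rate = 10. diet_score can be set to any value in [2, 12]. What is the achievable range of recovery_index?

-134 to -54

Substituting into the cortisol equation gives cortisol = -4*diet_score - 21.
This gives recovery_index = -8*diet_score - 38.
Linear in diet_score, so extremes are at the endpoints: diet_score = 2 gives recovery_index = -54; diet_score = 12 gives recovery_index = -134.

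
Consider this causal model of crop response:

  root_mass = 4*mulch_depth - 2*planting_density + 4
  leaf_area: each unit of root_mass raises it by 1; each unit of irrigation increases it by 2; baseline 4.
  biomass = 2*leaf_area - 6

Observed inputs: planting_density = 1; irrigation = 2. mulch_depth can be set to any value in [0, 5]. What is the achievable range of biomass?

Substituting into the root_mass equation gives root_mass = 4*mulch_depth + 2.
leaf_area becomes 4*mulch_depth + 10.
This gives biomass = 8*mulch_depth + 14.
Linear in mulch_depth, so extremes are at the endpoints: mulch_depth = 0 gives biomass = 14; mulch_depth = 5 gives biomass = 54.

14 to 54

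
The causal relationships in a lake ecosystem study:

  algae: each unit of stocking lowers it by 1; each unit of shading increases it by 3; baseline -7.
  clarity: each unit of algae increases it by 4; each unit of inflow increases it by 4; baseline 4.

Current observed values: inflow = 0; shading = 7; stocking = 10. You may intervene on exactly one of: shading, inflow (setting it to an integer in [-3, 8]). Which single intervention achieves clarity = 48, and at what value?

set inflow = 7

Intervening on shading: clarity = 12*shading - 64. Reaching 48 requires shading = 28/3, not an integer.
Intervening on inflow: with other inputs at their observed values, clarity = 4*inflow + 20. Solving for 48 gives inflow = 7, within [-3, 8].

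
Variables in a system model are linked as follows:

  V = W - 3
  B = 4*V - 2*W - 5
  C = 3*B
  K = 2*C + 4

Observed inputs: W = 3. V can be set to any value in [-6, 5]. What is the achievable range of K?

Intervening on V fixes its value directly, overriding its dependence on W.
Substituting into the B equation gives B = 4*V - 11.
Substituting into the C equation gives C = 12*V - 33.
Substituting into the K equation gives K = 24*V - 62.
Linear in V, so extremes are at the endpoints: V = -6 gives K = -206; V = 5 gives K = 58.

-206 to 58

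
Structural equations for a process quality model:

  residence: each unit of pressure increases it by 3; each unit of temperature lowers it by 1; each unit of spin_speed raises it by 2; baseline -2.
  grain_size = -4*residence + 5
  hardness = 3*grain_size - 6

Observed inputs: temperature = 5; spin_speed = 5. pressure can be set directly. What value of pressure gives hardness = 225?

pressure = -7

Substituting into the residence equation gives residence = 3*pressure + 3.
Substituting into the grain_size equation gives grain_size = -12*pressure - 7.
This gives hardness = -36*pressure - 27.
Solve -36*pressure - 27 = 225: pressure = (225 + 27) / -36 = -7.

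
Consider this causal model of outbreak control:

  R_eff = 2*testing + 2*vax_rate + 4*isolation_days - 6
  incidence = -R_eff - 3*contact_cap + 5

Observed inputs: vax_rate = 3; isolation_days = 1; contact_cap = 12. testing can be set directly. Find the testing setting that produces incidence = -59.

Substituting into the R_eff equation gives R_eff = 2*testing + 4.
incidence becomes -2*testing - 35.
Solve -2*testing - 35 = -59: testing = (-59 + 35) / -2 = 12.

testing = 12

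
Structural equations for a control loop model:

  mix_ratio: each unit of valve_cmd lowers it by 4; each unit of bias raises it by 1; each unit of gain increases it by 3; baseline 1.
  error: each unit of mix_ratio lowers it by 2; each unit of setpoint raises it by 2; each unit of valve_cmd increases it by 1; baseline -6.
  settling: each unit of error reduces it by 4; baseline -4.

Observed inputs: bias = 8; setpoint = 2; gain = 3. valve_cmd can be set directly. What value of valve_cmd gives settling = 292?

Substituting into the mix_ratio equation gives mix_ratio = -4*valve_cmd + 18.
Substituting into the error equation gives error = 9*valve_cmd - 38.
This gives settling = -36*valve_cmd + 148.
Solve -36*valve_cmd + 148 = 292: valve_cmd = (292 - 148) / -36 = -4.

valve_cmd = -4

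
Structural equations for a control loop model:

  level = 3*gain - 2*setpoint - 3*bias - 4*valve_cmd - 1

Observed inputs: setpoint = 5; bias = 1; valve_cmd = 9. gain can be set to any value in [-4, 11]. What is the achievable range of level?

-62 to -17

Substituting into the level equation gives level = 3*gain - 50.
Linear in gain, so extremes are at the endpoints: gain = -4 gives level = -62; gain = 11 gives level = -17.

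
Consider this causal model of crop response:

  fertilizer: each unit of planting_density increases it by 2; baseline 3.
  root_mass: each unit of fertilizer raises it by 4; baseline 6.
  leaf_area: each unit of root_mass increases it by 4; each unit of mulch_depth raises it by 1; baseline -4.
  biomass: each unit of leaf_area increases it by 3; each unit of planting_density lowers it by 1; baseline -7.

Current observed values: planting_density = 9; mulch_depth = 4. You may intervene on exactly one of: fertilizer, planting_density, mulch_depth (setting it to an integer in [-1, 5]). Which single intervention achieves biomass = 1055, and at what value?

Intervening on fertilizer: biomass = 48*fertilizer + 56. Reaching 1055 requires fertilizer = 333/16, not an integer.
Intervening on planting_density: biomass = 95*planting_density + 209. Reaching 1055 requires planting_density = 846/95, not an integer.
Intervening on mulch_depth: with other inputs at their observed values, biomass = 3*mulch_depth + 1052. Solving for 1055 gives mulch_depth = 1, within [-1, 5].

set mulch_depth = 1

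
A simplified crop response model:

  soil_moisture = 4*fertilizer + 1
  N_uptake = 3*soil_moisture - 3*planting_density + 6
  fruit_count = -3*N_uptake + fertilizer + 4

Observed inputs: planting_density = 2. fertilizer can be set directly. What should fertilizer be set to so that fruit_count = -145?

Substituting into the N_uptake equation gives N_uptake = 12*fertilizer + 3.
fruit_count becomes -35*fertilizer - 5.
Solve -35*fertilizer - 5 = -145: fertilizer = (-145 + 5) / -35 = 4.

fertilizer = 4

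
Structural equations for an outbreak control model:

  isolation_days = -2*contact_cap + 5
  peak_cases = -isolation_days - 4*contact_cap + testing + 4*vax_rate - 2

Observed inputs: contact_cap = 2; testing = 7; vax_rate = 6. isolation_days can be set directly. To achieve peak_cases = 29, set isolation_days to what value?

isolation_days = -8

Intervening on isolation_days fixes its value directly, overriding its dependence on contact_cap.
Substituting into the peak_cases equation gives peak_cases = -isolation_days + 21.
Solve -isolation_days + 21 = 29: isolation_days = (29 - 21) / -1 = -8.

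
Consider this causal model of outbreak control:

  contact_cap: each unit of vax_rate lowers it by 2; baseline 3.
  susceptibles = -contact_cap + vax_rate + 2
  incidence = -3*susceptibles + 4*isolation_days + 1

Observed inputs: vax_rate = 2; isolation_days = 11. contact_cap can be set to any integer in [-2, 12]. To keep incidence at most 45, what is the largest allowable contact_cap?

Intervening on contact_cap fixes its value directly, overriding its dependence on vax_rate.
Substituting into the susceptibles equation gives susceptibles = -contact_cap + 4.
Substituting into the incidence equation gives incidence = 3*contact_cap + 33.
Require 3*contact_cap + 33 ≤ 45, so contact_cap ≤ 4.
The largest integer in [-2, 12] satisfying this is 4.

contact_cap = 4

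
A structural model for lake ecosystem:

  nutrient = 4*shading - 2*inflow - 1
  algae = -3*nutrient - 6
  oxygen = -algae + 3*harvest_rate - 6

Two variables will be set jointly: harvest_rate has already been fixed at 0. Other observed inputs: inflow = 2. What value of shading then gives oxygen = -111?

With harvest_rate held at 0:
Substituting into the nutrient equation gives nutrient = 4*shading - 5.
Substituting into the algae equation gives algae = -12*shading + 9.
oxygen becomes 12*shading - 15.
Solve 12*shading - 15 = -111: shading = (-111 + 15) / 12 = -8.

shading = -8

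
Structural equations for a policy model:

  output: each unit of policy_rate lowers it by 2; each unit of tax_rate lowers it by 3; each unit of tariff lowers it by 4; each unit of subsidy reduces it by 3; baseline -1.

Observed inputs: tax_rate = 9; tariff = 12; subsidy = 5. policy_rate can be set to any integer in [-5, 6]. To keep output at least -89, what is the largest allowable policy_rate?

policy_rate = -1

Substituting into the output equation gives output = -2*policy_rate - 91.
Require -2*policy_rate - 91 ≥ -89, so policy_rate ≤ -1.
The largest integer in [-5, 6] satisfying this is -1.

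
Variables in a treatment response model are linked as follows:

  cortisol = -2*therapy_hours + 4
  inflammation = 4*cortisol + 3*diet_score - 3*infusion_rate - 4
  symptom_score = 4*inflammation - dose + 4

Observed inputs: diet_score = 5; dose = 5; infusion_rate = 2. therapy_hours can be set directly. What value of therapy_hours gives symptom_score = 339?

therapy_hours = -8

Substituting into the inflammation equation gives inflammation = -8*therapy_hours + 21.
Substituting into the symptom_score equation gives symptom_score = -32*therapy_hours + 83.
Solve -32*therapy_hours + 83 = 339: therapy_hours = (339 - 83) / -32 = -8.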